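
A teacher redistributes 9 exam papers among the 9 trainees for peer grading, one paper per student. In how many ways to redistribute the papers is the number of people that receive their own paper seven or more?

# with exactly i fixed is C(9,i)·!(9-i); sum over i=7..9:
  i=7: C(9,7)·!2 = 36·1 = 36
  i=8: C(9,8)·!1 = 9·0 = 0
  i=9: C(9,9)·!0 = 1·1 = 1
Total = 37.

37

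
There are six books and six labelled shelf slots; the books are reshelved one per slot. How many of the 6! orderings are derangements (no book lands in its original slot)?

!6 is the nearest integer to 6!/e.
6! = 720, and 720/e ≈ 264.87, so !6 = 265.

265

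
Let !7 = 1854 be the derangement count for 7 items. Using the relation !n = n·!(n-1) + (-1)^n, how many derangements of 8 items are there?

!8 = 8·1854 + 1 = 14833.

14833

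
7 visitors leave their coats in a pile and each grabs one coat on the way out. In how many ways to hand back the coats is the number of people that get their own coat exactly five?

21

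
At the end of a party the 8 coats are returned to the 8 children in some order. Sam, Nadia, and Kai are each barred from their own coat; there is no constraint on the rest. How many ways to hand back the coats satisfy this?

Inclusion-exclusion on the 3 forbidden self-matches:
Σ_{j=0}^{3} (-1)^j C(3,j)(8-j)!
= C(3,0)·8! - C(3,1)·7! + C(3,2)·6! - C(3,3)·5!
= 40320 - 15120 + 2160 - 120
= 27240

27240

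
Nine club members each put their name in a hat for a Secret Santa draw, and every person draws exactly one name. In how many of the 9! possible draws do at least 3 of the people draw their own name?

29143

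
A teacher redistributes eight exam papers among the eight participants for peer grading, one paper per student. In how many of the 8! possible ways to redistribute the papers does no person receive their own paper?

14833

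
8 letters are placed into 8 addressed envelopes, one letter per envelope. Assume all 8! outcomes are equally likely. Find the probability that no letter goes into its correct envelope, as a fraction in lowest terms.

Favorable outcomes: !8 = 14833.
Total outcomes: 8! = 40320.
Probability = 14833/40320 = 2119/5760.

2119/5760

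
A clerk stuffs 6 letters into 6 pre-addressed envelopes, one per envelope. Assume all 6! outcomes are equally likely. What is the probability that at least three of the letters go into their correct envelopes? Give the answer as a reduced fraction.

Favorable outcomes: Σ_{i≥3} C(6,i)·!(6-i) = 20·2 + 15·1 + 6·0 + 1·1 = 56.
Total outcomes: 6! = 720.
Probability = 56/720 = 7/90.

7/90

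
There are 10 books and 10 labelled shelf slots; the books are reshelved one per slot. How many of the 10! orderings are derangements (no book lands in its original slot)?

1334961

By inclusion-exclusion, !10 = Σ (-1)^k · 10!/k! for k=0..10
= 10! - 10!/1! + 10!/2! - 10!/3! + 10!/4! - 10!/5! + 10!/6! - 10!/7! + 10!/8! - 10!/9! + 10!/10!
= 3628800 - 3628800 + 1814400 - 604800 + 151200 - 30240 + 5040 - 720 + 90 - 10 + 1
= 1334961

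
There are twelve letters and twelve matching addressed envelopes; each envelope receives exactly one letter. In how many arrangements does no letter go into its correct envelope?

The subfactorial !12 = [12!/e] (nearest integer).
12! = 479001600, and 479001600/e ≈ 176214840.93, so !12 = 176214841.

176214841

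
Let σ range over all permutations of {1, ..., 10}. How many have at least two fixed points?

958879

Sum C(10,i)·!(10-i) for i = 2..10:
  i=2: C(10,2)·!8 = 45·14833 = 667485
  i=3: C(10,3)·!7 = 120·1854 = 222480
  i=4: C(10,4)·!6 = 210·265 = 55650
  i=5: C(10,5)·!5 = 252·44 = 11088
  i=6: C(10,6)·!4 = 210·9 = 1890
  i=7: C(10,7)·!3 = 120·2 = 240
  i=8: C(10,8)·!2 = 45·1 = 45
  i=9: C(10,9)·!1 = 10·0 = 0
  i=10: C(10,10)·!0 = 1·1 = 1
Total = 958879.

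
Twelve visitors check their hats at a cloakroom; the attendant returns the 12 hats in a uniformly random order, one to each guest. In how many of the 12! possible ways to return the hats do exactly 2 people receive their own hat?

Choose which 2 of the 12 are fixed: C(12,2) = 66.
The other 10 form a derangement: !10 = 1334961.
Total: 66 × 1334961 = 88107426.

88107426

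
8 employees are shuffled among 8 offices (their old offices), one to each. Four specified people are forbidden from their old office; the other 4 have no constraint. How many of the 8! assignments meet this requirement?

24024

Let A_j be the event that the j-th constrained one is fixed. By inclusion-exclusion over the 4 events:
Σ_{j=0}^{4} (-1)^j C(4,j)(8-j)!
= C(4,0)·8! - C(4,1)·7! + C(4,2)·6! - C(4,3)·5! + C(4,4)·4!
= 40320 - 20160 + 4320 - 480 + 24
= 24024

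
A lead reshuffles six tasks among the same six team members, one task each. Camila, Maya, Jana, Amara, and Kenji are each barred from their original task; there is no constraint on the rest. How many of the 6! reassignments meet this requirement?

Inclusion-exclusion on the 5 forbidden self-matches:
Σ_{j=0}^{5} (-1)^j C(5,j)(6-j)!
= C(5,0)·6! - C(5,1)·5! + C(5,2)·4! - C(5,3)·3! + C(5,4)·2! - C(5,5)·1!
= 720 - 600 + 240 - 60 + 10 - 1
= 309

309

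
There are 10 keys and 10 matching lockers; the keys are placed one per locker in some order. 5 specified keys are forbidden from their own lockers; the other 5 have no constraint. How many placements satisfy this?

Inclusion-exclusion on the 5 forbidden self-matches:
Σ_{j=0}^{5} (-1)^j C(5,j)(10-j)!
= C(5,0)·10! - C(5,1)·9! + C(5,2)·8! - C(5,3)·7! + C(5,4)·6! - C(5,5)·5!
= 3628800 - 1814400 + 403200 - 50400 + 3600 - 120
= 2170680

2170680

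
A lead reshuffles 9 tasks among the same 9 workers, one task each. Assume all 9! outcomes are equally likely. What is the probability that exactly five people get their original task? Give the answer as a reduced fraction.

Favorable outcomes: C(9,5)·!4 = 126·9 = 1134.
Total outcomes: 9! = 362880.
Probability = 1134/362880 = 1/320.

1/320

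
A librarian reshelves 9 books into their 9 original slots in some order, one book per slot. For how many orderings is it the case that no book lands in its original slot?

133496

By inclusion-exclusion, !9 = Σ (-1)^k · 9!/k! for k=0..9
= 9! - 9!/1! + 9!/2! - 9!/3! + 9!/4! - 9!/5! + 9!/6! - 9!/7! + 9!/8! - 9!/9!
= 362880 - 362880 + 181440 - 60480 + 15120 - 3024 + 504 - 72 + 9 - 1
= 133496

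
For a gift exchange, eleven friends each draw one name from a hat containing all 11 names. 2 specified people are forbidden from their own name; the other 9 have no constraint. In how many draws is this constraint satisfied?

33022080

Inclusion-exclusion on the 2 forbidden self-matches:
Σ_{j=0}^{2} (-1)^j C(2,j)(11-j)!
= C(2,0)·11! - C(2,1)·10! + C(2,2)·9!
= 39916800 - 7257600 + 362880
= 33022080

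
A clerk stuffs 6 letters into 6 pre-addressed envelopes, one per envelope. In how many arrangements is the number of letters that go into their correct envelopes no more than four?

719

# with exactly i fixed is C(6,i)·!(6-i); sum over i=0..4:
  i=0: C(6,0)·!6 = 1·265 = 265
  i=1: C(6,1)·!5 = 6·44 = 264
  i=2: C(6,2)·!4 = 15·9 = 135
  i=3: C(6,3)·!3 = 20·2 = 40
  i=4: C(6,4)·!2 = 15·1 = 15
Total = 719.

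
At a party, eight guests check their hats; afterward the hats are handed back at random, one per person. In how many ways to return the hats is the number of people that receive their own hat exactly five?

112

Choose which 5 of the 8 are fixed: C(8,5) = 56.
The other 3 form a derangement: !3 = 2.
Total: 56 × 2 = 112.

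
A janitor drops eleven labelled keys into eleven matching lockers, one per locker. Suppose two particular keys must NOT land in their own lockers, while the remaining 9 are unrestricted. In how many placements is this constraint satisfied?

33022080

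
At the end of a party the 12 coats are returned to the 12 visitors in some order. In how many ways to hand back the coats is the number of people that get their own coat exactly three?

29369120

Choose which 3 of the 12 are fixed: C(12,3) = 220.
The other 9 form a derangement: !9 = 133496.
Total: 220 × 133496 = 29369120.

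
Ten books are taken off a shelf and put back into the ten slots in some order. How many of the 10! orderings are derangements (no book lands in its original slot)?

1334961

Use !n = n·!(n-1) + (-1)^n.
!10 = 10·133496 + 1 = 1334961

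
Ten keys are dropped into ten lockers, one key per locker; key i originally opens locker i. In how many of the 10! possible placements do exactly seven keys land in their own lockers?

240

Pick the 7 fixed positions: C(10,7) = 120 ways.
The remaining 3 must be deranged: !3 = 2.
Total: 120 × 2 = 240.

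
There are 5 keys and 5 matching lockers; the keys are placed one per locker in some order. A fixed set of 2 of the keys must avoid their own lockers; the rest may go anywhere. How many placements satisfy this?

Inclusion-exclusion on the 2 forbidden self-matches:
Σ_{j=0}^{2} (-1)^j C(2,j)(5-j)!
= C(2,0)·5! - C(2,1)·4! + C(2,2)·3!
= 120 - 48 + 6
= 78

78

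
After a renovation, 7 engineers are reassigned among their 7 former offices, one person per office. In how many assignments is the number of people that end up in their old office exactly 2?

Choose which 2 of the 7 are fixed: C(7,2) = 21.
The other 5 form a derangement: !5 = 44.
Total: 21 × 44 = 924.

924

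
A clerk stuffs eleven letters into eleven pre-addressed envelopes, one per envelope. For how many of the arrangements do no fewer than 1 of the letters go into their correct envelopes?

Sum C(11,i)·!(11-i) for i = 1..11:
  i=1: C(11,1)·!10 = 11·1334961 = 14684571
  i=2: C(11,2)·!9 = 55·133496 = 7342280
  i=3: C(11,3)·!8 = 165·14833 = 2447445
  i=4: C(11,4)·!7 = 330·1854 = 611820
  i=5: C(11,5)·!6 = 462·265 = 122430
  i=6: C(11,6)·!5 = 462·44 = 20328
  i=7: C(11,7)·!4 = 330·9 = 2970
  i=8: C(11,8)·!3 = 165·2 = 330
  i=9: C(11,9)·!2 = 55·1 = 55
  i=10: C(11,10)·!1 = 11·0 = 0
  i=11: C(11,11)·!0 = 1·1 = 1
Total = 25232230.

25232230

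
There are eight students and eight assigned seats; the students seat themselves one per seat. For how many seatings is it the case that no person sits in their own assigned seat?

Recurrence: !8 = 8·!7 + (-1)^8.
!8 = 8·1854 + 1 = 14833

14833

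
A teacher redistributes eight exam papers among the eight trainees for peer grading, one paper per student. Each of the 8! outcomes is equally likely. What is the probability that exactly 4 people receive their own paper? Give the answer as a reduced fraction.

1/64

Favorable outcomes: C(8,4)·!4 = 70·9 = 630.
Total outcomes: 8! = 40320.
Probability = 630/40320 = 1/64.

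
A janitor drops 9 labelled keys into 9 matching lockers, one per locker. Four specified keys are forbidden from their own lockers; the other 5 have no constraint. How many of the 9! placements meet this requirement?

229080

Let A_j be the event that the j-th constrained one is fixed. By inclusion-exclusion over the 4 events:
Σ_{j=0}^{4} (-1)^j C(4,j)(9-j)!
= C(4,0)·9! - C(4,1)·8! + C(4,2)·7! - C(4,3)·6! + C(4,4)·5!
= 362880 - 161280 + 30240 - 2880 + 120
= 229080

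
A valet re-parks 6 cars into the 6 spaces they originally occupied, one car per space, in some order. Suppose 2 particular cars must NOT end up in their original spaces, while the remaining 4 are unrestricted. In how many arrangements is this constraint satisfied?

504

Inclusion-exclusion on the 2 forbidden self-matches:
Σ_{j=0}^{2} (-1)^j C(2,j)(6-j)!
= C(2,0)·6! - C(2,1)·5! + C(2,2)·4!
= 720 - 240 + 24
= 504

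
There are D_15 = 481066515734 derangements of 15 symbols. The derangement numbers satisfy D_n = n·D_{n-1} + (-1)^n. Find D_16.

7697064251745

D_16 = 16·481066515734 + 1 = 7697064251745.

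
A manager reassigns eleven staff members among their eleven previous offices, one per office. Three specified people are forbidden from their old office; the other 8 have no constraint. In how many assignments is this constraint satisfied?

Let A_j be the event that the j-th constrained one is fixed. By inclusion-exclusion over the 3 events:
Σ_{j=0}^{3} (-1)^j C(3,j)(11-j)!
= C(3,0)·11! - C(3,1)·10! + C(3,2)·9! - C(3,3)·8!
= 39916800 - 10886400 + 1088640 - 40320
= 30078720

30078720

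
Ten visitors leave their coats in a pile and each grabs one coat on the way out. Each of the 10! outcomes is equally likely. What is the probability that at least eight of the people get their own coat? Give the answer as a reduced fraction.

Favorable outcomes: Σ_{i≥8} C(10,i)·!(10-i) = 45·1 + 10·0 + 1·1 = 46.
Total outcomes: 10! = 3628800.
Probability = 46/3628800 = 23/1814400.

23/1814400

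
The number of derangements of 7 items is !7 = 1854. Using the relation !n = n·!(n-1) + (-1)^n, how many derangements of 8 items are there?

!8 = 8·1854 + 1 = 14833.

14833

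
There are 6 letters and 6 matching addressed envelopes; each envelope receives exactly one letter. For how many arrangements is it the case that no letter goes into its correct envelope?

265

The number of derangements of 6 is !6 = Σ_{k=0}^{6} (-1)^k·6!/k!
= 6! - 6!/1! + 6!/2! - 6!/3! + 6!/4! - 6!/5! + 6!/6!
= 720 - 720 + 360 - 120 + 30 - 6 + 1
= 265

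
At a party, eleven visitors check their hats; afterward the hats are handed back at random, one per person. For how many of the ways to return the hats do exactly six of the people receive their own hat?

Pick the 6 fixed positions: C(11,6) = 462 ways.
The remaining 5 must be deranged: !5 = 44.
Total: 462 × 44 = 20328.

20328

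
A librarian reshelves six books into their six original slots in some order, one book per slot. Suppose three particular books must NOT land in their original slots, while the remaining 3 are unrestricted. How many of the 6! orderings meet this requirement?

426

Inclusion-exclusion on the 3 forbidden self-matches:
Σ_{j=0}^{3} (-1)^j C(3,j)(6-j)!
= C(3,0)·6! - C(3,1)·5! + C(3,2)·4! - C(3,3)·3!
= 720 - 360 + 72 - 6
= 426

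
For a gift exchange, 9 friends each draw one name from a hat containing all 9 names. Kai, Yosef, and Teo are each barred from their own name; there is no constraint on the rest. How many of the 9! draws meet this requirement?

Inclusion-exclusion on the 3 forbidden self-matches:
Σ_{j=0}^{3} (-1)^j C(3,j)(9-j)!
= C(3,0)·9! - C(3,1)·8! + C(3,2)·7! - C(3,3)·6!
= 362880 - 120960 + 15120 - 720
= 256320

256320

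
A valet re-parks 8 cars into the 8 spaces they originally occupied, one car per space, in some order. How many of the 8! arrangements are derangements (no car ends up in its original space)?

!8 is the nearest integer to 8!/e.
8! = 40320, and 40320/e ≈ 14832.90, so !8 = 14833.

14833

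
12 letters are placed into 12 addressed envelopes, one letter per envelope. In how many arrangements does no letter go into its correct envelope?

176214841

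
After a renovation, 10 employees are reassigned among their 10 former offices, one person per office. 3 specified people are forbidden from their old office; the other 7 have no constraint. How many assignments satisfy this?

2656080

Let A_j be the event that the j-th constrained one is fixed. By inclusion-exclusion over the 3 events:
Σ_{j=0}^{3} (-1)^j C(3,j)(10-j)!
= C(3,0)·10! - C(3,1)·9! + C(3,2)·8! - C(3,3)·7!
= 3628800 - 1088640 + 120960 - 5040
= 2656080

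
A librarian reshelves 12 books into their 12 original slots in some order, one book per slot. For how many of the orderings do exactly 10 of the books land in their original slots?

Pick the 10 fixed positions: C(12,10) = 66 ways.
The remaining 2 must be deranged: !2 = 1.
Total: 66 × 1 = 66.

66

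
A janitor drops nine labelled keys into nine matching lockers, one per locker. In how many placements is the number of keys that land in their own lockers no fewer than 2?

95887

Sum C(9,i)·!(9-i) for i = 2..9:
  i=2: C(9,2)·!7 = 36·1854 = 66744
  i=3: C(9,3)·!6 = 84·265 = 22260
  i=4: C(9,4)·!5 = 126·44 = 5544
  i=5: C(9,5)·!4 = 126·9 = 1134
  i=6: C(9,6)·!3 = 84·2 = 168
  i=7: C(9,7)·!2 = 36·1 = 36
  i=8: C(9,8)·!1 = 9·0 = 0
  i=9: C(9,9)·!0 = 1·1 = 1
Total = 95887.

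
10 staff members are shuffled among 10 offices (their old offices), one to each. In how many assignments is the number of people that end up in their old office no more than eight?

Sum C(10,i)·!(10-i) for i = 0..8:
  i=0: C(10,0)·!10 = 1·1334961 = 1334961
  i=1: C(10,1)·!9 = 10·133496 = 1334960
  i=2: C(10,2)·!8 = 45·14833 = 667485
  i=3: C(10,3)·!7 = 120·1854 = 222480
  i=4: C(10,4)·!6 = 210·265 = 55650
  i=5: C(10,5)·!5 = 252·44 = 11088
  i=6: C(10,6)·!4 = 210·9 = 1890
  i=7: C(10,7)·!3 = 120·2 = 240
  i=8: C(10,8)·!2 = 45·1 = 45
Total = 3628799.

3628799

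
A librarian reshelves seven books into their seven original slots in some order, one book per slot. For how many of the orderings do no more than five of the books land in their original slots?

# with exactly i fixed is C(7,i)·!(7-i); sum over i=0..5:
  i=0: C(7,0)·!7 = 1·1854 = 1854
  i=1: C(7,1)·!6 = 7·265 = 1855
  i=2: C(7,2)·!5 = 21·44 = 924
  i=3: C(7,3)·!4 = 35·9 = 315
  i=4: C(7,4)·!3 = 35·2 = 70
  i=5: C(7,5)·!2 = 21·1 = 21
Total = 5039.

5039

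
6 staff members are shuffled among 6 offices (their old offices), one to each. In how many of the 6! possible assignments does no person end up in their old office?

Use !n = n·!(n-1) + (-1)^n.
!6 = 6·44 + 1 = 265

265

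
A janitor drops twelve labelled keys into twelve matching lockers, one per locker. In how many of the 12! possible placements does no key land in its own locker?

The subfactorial !12 = [12!/e] (nearest integer).
12! = 479001600, and 479001600/e ≈ 176214840.93, so !12 = 176214841.

176214841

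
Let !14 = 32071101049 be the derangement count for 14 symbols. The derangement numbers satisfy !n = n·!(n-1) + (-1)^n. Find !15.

481066515734

!15 = 15·32071101049 - 1 = 481066515734.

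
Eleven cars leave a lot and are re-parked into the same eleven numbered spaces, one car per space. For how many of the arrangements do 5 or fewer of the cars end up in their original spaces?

39893116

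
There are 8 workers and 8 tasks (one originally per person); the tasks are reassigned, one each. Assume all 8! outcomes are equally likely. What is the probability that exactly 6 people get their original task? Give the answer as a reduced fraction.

Favorable outcomes: C(8,6)·!2 = 28·1 = 28.
Total outcomes: 8! = 40320.
Probability = 28/40320 = 1/1440.

1/1440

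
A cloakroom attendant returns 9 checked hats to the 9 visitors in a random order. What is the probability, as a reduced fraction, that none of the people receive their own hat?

Favorable outcomes: !9 = 133496.
Total outcomes: 9! = 362880.
Probability = 133496/362880 = 16687/45360.

16687/45360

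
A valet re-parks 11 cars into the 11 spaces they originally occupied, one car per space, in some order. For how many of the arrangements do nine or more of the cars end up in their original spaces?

56

Sum C(11,i)·!(11-i) for i = 9..11:
  i=9: C(11,9)·!2 = 55·1 = 55
  i=10: C(11,10)·!1 = 11·0 = 0
  i=11: C(11,11)·!0 = 1·1 = 1
Total = 56.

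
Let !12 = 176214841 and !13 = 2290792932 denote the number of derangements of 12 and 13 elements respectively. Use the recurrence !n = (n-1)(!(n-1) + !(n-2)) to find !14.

32071101049

!14 = (14-1)·(!13 + !12) = 13·(2290792932 + 176214841) = 13·2467007773 = 32071101049.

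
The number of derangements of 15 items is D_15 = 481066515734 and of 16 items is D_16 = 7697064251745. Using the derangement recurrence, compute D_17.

130850092279664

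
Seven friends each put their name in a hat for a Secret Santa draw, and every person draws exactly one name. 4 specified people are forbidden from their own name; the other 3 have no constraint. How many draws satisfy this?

2790

Let A_j be the event that the j-th constrained one is fixed. By inclusion-exclusion over the 4 events:
Σ_{j=0}^{4} (-1)^j C(4,j)(7-j)!
= C(4,0)·7! - C(4,1)·6! + C(4,2)·5! - C(4,3)·4! + C(4,4)·3!
= 5040 - 2880 + 720 - 96 + 6
= 2790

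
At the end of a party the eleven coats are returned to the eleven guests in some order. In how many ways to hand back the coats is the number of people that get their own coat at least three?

# with exactly i fixed is C(11,i)·!(11-i); sum over i=3..11:
  i=3: C(11,3)·!8 = 165·14833 = 2447445
  i=4: C(11,4)·!7 = 330·1854 = 611820
  i=5: C(11,5)·!6 = 462·265 = 122430
  i=6: C(11,6)·!5 = 462·44 = 20328
  i=7: C(11,7)·!4 = 330·9 = 2970
  i=8: C(11,8)·!3 = 165·2 = 330
  i=9: C(11,9)·!2 = 55·1 = 55
  i=10: C(11,10)·!1 = 11·0 = 0
  i=11: C(11,11)·!0 = 1·1 = 1
Total = 3205379.

3205379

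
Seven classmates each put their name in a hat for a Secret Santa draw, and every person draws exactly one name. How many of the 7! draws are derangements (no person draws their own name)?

1854

!7 is the nearest integer to 7!/e.
7! = 5040, and 5040/e ≈ 1854.11, so !7 = 1854.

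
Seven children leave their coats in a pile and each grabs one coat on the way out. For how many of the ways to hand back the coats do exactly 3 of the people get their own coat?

315

Choose which 3 of the 7 are fixed: C(7,3) = 35.
The other 4 form a derangement: !4 = 9.
Total: 35 × 9 = 315.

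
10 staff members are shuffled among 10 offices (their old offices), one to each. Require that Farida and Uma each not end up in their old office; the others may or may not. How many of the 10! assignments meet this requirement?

2943360

Let A_j be the event that the j-th constrained one is fixed. By inclusion-exclusion over the 2 events:
Σ_{j=0}^{2} (-1)^j C(2,j)(10-j)!
= C(2,0)·10! - C(2,1)·9! + C(2,2)·8!
= 3628800 - 725760 + 40320
= 2943360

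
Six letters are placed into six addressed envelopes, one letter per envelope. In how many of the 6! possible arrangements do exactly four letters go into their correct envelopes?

15

Pick the 4 fixed positions: C(6,4) = 15 ways.
The other 2 form a derangement: !2 = 1.
Total: 15 × 1 = 15.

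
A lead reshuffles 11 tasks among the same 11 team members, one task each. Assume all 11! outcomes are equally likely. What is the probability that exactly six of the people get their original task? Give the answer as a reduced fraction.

11/21600

Favorable outcomes: C(11,6)·!5 = 462·44 = 20328.
Total outcomes: 11! = 39916800.
Probability = 20328/39916800 = 11/21600.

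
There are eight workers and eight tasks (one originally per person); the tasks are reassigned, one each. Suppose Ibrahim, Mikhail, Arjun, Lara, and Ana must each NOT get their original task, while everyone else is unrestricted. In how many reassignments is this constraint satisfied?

Let A_j be the event that the j-th constrained one is fixed. By inclusion-exclusion over the 5 events:
Σ_{j=0}^{5} (-1)^j C(5,j)(8-j)!
= C(5,0)·8! - C(5,1)·7! + C(5,2)·6! - C(5,3)·5! + C(5,4)·4! - C(5,5)·3!
= 40320 - 25200 + 7200 - 1200 + 120 - 6
= 21234

21234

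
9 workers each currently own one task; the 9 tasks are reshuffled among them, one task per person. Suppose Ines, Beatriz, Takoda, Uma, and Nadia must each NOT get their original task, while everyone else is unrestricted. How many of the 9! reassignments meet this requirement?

205056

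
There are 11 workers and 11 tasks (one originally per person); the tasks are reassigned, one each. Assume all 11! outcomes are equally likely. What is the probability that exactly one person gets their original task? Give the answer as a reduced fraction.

Favorable outcomes: C(11,1)·!10 = 11·1334961 = 14684571.
Total outcomes: 11! = 39916800.
Probability = 14684571/39916800 = 16481/44800.

16481/44800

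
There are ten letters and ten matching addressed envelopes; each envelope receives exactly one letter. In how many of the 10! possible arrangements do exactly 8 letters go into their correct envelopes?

Choose which 8 of the 10 are fixed: C(10,8) = 45.
The remaining 2 must be deranged: !2 = 1.
Total: 45 × 1 = 45.

45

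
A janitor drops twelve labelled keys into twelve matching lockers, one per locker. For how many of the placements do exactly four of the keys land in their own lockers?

Pick the 4 fixed positions: C(12,4) = 495 ways.
The other 8 form a derangement: !8 = 14833.
Total: 495 × 14833 = 7342335.

7342335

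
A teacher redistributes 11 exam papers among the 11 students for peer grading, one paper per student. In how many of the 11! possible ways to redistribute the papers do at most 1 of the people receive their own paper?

Sum C(11,i)·!(11-i) for i = 0..1:
  i=0: C(11,0)·!11 = 1·14684570 = 14684570
  i=1: C(11,1)·!10 = 11·1334961 = 14684571
Total = 29369141.

29369141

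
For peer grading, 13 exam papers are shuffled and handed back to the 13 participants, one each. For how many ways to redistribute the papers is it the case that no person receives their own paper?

2290792932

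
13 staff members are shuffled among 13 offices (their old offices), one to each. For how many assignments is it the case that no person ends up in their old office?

2290792932

The subfactorial !13 = [13!/e] (nearest integer).
13! = 6227020800, and 6227020800/e ≈ 2290792932.07, so !13 = 2290792932.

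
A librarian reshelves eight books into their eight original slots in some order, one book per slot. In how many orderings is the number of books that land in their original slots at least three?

Sum C(8,i)·!(8-i) for i = 3..8:
  i=3: C(8,3)·!5 = 56·44 = 2464
  i=4: C(8,4)·!4 = 70·9 = 630
  i=5: C(8,5)·!3 = 56·2 = 112
  i=6: C(8,6)·!2 = 28·1 = 28
  i=7: C(8,7)·!1 = 8·0 = 0
  i=8: C(8,8)·!0 = 1·1 = 1
Total = 3235.

3235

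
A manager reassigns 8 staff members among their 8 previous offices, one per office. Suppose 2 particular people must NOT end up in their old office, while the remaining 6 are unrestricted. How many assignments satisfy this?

30960

Let A_j be the event that the j-th constrained one is fixed. By inclusion-exclusion over the 2 events:
Σ_{j=0}^{2} (-1)^j C(2,j)(8-j)!
= C(2,0)·8! - C(2,1)·7! + C(2,2)·6!
= 40320 - 10080 + 720
= 30960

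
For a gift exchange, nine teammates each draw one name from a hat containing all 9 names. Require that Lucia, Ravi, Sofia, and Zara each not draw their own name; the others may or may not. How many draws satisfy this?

229080

Inclusion-exclusion on the 4 forbidden self-matches:
Σ_{j=0}^{4} (-1)^j C(4,j)(9-j)!
= C(4,0)·9! - C(4,1)·8! + C(4,2)·7! - C(4,3)·6! + C(4,4)·5!
= 362880 - 161280 + 30240 - 2880 + 120
= 229080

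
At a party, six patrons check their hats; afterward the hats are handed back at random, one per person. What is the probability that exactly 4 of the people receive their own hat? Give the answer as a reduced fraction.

Favorable outcomes: C(6,4)·!2 = 15·1 = 15.
Total outcomes: 6! = 720.
Probability = 15/720 = 1/48.

1/48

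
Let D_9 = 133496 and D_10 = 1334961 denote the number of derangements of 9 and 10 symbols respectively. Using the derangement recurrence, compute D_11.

14684570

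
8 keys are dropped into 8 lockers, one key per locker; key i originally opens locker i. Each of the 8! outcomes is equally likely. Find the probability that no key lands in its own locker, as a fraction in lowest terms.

2119/5760

Favorable outcomes: !8 = 14833.
Total outcomes: 8! = 40320.
Probability = 14833/40320 = 2119/5760.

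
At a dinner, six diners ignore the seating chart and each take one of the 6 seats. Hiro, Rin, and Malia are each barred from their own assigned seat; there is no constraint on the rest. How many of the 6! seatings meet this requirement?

426

Inclusion-exclusion on the 3 forbidden self-matches:
Σ_{j=0}^{3} (-1)^j C(3,j)(6-j)!
= C(3,0)·6! - C(3,1)·5! + C(3,2)·4! - C(3,3)·3!
= 720 - 360 + 72 - 6
= 426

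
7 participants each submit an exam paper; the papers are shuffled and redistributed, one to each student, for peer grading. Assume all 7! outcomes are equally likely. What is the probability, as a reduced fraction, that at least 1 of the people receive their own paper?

Favorable outcomes: Σ_{i≥1} C(7,i)·!(7-i) = 7·265 + 21·44 + 35·9 + 35·2 + 21·1 + 7·0 + 1·1 = 3186.
Total outcomes: 7! = 5040.
Probability = 3186/5040 = 177/280.

177/280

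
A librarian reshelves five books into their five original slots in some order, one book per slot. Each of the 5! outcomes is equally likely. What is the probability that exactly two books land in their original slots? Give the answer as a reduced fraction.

Favorable outcomes: C(5,2)·!3 = 10·2 = 20.
Total outcomes: 5! = 120.
Probability = 20/120 = 1/6.

1/6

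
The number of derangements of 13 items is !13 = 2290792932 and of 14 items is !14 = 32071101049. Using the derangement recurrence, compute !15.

!15 = (15-1)·(!14 + !13) = 14·(32071101049 + 2290792932) = 14·34361893981 = 481066515734.

481066515734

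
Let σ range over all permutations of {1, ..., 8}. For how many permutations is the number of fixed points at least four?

771

Sum C(8,i)·!(8-i) for i = 4..8:
  i=4: C(8,4)·!4 = 70·9 = 630
  i=5: C(8,5)·!3 = 56·2 = 112
  i=6: C(8,6)·!2 = 28·1 = 28
  i=7: C(8,7)·!1 = 8·0 = 0
  i=8: C(8,8)·!0 = 1·1 = 1
Total = 771.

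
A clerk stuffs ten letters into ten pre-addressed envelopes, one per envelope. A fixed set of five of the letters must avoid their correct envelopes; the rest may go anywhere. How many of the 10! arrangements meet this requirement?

2170680

Inclusion-exclusion on the 5 forbidden self-matches:
Σ_{j=0}^{5} (-1)^j C(5,j)(10-j)!
= C(5,0)·10! - C(5,1)·9! + C(5,2)·8! - C(5,3)·7! + C(5,4)·6! - C(5,5)·5!
= 3628800 - 1814400 + 403200 - 50400 + 3600 - 120
= 2170680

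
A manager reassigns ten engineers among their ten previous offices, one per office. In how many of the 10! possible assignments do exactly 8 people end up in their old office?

45

Choose which 8 of the 10 are fixed: C(10,8) = 45.
The other 2 form a derangement: !2 = 1.
Total: 45 × 1 = 45.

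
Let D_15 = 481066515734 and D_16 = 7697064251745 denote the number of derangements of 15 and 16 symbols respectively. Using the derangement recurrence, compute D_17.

130850092279664

D_17 = (17-1)·(D_16 + D_15) = 16·(7697064251745 + 481066515734) = 16·8178130767479 = 130850092279664.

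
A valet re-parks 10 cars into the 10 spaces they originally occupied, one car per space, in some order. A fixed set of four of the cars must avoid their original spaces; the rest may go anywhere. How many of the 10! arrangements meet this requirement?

2399760

Inclusion-exclusion on the 4 forbidden self-matches:
Σ_{j=0}^{4} (-1)^j C(4,j)(10-j)!
= C(4,0)·10! - C(4,1)·9! + C(4,2)·8! - C(4,3)·7! + C(4,4)·6!
= 3628800 - 1451520 + 241920 - 20160 + 720
= 2399760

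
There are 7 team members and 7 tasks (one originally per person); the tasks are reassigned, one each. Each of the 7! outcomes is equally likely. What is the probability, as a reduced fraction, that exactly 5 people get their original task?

1/240

Favorable outcomes: C(7,5)·!2 = 21·1 = 21.
Total outcomes: 7! = 5040.
Probability = 21/5040 = 1/240.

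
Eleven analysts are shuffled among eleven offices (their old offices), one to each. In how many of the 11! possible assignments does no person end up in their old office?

The number of derangements of 11 is !11 = Σ_{k=0}^{11} (-1)^k·11!/k!
= 11! - 11!/1! + 11!/2! - 11!/3! + 11!/4! - 11!/5! + 11!/6! - 11!/7! + 11!/8! - 11!/9! + 11!/10! - 11!/11!
= 39916800 - 39916800 + 19958400 - 6652800 + 1663200 - 332640 + 55440 - 7920 + 990 - 110 + 11 - 1
= 14684570

14684570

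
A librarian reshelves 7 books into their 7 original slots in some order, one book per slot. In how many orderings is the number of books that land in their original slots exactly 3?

315

Choose which 3 of the 7 are fixed: C(7,3) = 35.
The remaining 4 must be deranged: !4 = 9.
Total: 35 × 9 = 315.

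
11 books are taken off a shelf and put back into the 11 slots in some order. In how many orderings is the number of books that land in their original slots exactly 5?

122430

Pick the 5 fixed positions: C(11,5) = 462 ways.
The other 6 form a derangement: !6 = 265.
Total: 462 × 265 = 122430.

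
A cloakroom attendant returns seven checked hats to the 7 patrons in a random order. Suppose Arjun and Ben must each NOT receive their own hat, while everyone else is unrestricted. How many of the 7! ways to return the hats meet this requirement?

Inclusion-exclusion on the 2 forbidden self-matches:
Σ_{j=0}^{2} (-1)^j C(2,j)(7-j)!
= C(2,0)·7! - C(2,1)·6! + C(2,2)·5!
= 5040 - 1440 + 120
= 3720

3720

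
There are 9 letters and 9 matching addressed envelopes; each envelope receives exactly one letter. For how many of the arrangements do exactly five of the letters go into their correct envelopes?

1134

Pick the 5 fixed positions: C(9,5) = 126 ways.
The other 4 form a derangement: !4 = 9.
Total: 126 × 9 = 1134.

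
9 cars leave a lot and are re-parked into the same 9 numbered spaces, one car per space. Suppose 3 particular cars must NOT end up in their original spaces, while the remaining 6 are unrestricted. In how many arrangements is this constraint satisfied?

256320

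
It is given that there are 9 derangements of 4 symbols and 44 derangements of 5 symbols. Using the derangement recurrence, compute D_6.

D_6 = (6-1)·(D_5 + D_4) = 5·(44 + 9) = 5·53 = 265.

265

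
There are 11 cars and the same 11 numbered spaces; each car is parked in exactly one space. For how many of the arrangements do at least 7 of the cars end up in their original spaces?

3356

Sum C(11,i)·!(11-i) for i = 7..11:
  i=7: C(11,7)·!4 = 330·9 = 2970
  i=8: C(11,8)·!3 = 165·2 = 330
  i=9: C(11,9)·!2 = 55·1 = 55
  i=10: C(11,10)·!1 = 11·0 = 0
  i=11: C(11,11)·!0 = 1·1 = 1
Total = 3356.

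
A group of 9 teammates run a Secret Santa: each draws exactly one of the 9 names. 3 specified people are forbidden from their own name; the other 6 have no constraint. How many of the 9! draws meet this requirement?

256320

Let A_j be the event that the j-th constrained one is fixed. By inclusion-exclusion over the 3 events:
Σ_{j=0}^{3} (-1)^j C(3,j)(9-j)!
= C(3,0)·9! - C(3,1)·8! + C(3,2)·7! - C(3,3)·6!
= 362880 - 120960 + 15120 - 720
= 256320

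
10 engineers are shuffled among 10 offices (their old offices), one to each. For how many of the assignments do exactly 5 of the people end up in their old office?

11088

Pick the 5 fixed positions: C(10,5) = 252 ways.
The remaining 5 must be deranged: !5 = 44.
Total: 252 × 44 = 11088.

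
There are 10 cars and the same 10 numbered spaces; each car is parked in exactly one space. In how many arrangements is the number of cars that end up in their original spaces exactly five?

11088

Pick the 5 fixed positions: C(10,5) = 252 ways.
The remaining 5 must be deranged: !5 = 44.
Total: 252 × 44 = 11088.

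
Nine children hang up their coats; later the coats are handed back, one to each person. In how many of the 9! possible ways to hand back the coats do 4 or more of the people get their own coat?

Sum C(9,i)·!(9-i) for i = 4..9:
  i=4: C(9,4)·!5 = 126·44 = 5544
  i=5: C(9,5)·!4 = 126·9 = 1134
  i=6: C(9,6)·!3 = 84·2 = 168
  i=7: C(9,7)·!2 = 36·1 = 36
  i=8: C(9,8)·!1 = 9·0 = 0
  i=9: C(9,9)·!0 = 1·1 = 1
Total = 6883.

6883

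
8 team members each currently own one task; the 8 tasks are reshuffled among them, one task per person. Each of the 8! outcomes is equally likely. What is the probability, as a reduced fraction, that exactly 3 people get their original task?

11/180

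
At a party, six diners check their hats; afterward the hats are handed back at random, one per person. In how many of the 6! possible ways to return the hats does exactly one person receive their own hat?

Pick the single fixed position: C(6,1) = 6 ways.
The remaining 5 must be deranged: !5 = 44.
Total: 6 × 44 = 264.

264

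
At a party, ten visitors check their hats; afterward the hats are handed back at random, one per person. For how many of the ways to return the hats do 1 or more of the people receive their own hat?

2293839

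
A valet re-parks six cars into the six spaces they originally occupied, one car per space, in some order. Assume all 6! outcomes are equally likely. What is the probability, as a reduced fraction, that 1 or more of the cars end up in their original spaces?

91/144

Favorable outcomes: Σ_{i≥1} C(6,i)·!(6-i) = 6·44 + 15·9 + 20·2 + 15·1 + 6·0 + 1·1 = 455.
Total outcomes: 6! = 720.
Probability = 455/720 = 91/144.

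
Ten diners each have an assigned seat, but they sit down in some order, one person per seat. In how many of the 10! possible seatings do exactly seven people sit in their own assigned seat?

240

Pick the 7 fixed positions: C(10,7) = 120 ways.
The remaining 3 must be deranged: !3 = 2.
Total: 120 × 2 = 240.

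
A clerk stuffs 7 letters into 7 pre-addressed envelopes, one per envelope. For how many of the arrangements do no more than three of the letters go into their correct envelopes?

4948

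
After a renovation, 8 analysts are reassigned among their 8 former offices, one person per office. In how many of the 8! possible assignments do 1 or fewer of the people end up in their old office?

29665

Sum C(8,i)·!(8-i) for i = 0..1:
  i=0: C(8,0)·!8 = 1·14833 = 14833
  i=1: C(8,1)·!7 = 8·1854 = 14832
Total = 29665.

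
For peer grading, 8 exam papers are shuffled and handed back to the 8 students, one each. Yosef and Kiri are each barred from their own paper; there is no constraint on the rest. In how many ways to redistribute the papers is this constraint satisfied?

Let A_j be the event that the j-th constrained one is fixed. By inclusion-exclusion over the 2 events:
Σ_{j=0}^{2} (-1)^j C(2,j)(8-j)!
= C(2,0)·8! - C(2,1)·7! + C(2,2)·6!
= 40320 - 10080 + 720
= 30960

30960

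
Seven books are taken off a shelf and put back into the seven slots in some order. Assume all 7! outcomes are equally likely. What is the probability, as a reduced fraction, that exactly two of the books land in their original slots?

11/60

Favorable outcomes: C(7,2)·!5 = 21·44 = 924.
Total outcomes: 7! = 5040.
Probability = 924/5040 = 11/60.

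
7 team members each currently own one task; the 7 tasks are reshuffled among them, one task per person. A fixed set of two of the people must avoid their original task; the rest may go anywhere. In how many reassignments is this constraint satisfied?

3720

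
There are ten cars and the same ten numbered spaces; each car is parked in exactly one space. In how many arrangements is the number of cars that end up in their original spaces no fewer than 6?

# with exactly i fixed is C(10,i)·!(10-i); sum over i=6..10:
  i=6: C(10,6)·!4 = 210·9 = 1890
  i=7: C(10,7)·!3 = 120·2 = 240
  i=8: C(10,8)·!2 = 45·1 = 45
  i=9: C(10,9)·!1 = 10·0 = 0
  i=10: C(10,10)·!0 = 1·1 = 1
Total = 2176.

2176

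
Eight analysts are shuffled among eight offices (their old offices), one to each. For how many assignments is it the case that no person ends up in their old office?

!8 = 8! · Σ_{k=0}^{8} (-1)^k/k!
= 8! - 8!/1! + 8!/2! - 8!/3! + 8!/4! - 8!/5! + 8!/6! - 8!/7! + 8!/8!
= 40320 - 40320 + 20160 - 6720 + 1680 - 336 + 56 - 8 + 1
= 14833

14833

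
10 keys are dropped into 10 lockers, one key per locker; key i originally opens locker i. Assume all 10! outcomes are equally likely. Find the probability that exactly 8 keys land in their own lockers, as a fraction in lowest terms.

1/80640

Favorable outcomes: C(10,8)·!2 = 45·1 = 45.
Total outcomes: 10! = 3628800.
Probability = 45/3628800 = 1/80640.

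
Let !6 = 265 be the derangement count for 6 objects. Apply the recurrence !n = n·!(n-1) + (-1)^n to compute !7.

1854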